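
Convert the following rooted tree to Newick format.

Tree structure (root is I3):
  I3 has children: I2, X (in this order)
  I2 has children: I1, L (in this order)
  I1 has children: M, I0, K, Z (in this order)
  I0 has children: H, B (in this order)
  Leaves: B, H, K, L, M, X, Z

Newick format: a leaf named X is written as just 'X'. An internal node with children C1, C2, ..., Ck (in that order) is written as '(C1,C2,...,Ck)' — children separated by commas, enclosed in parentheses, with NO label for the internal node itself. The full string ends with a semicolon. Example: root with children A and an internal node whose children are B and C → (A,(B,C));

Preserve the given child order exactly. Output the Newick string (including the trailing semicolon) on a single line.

internal I3 with children ['I2', 'X']
  internal I2 with children ['I1', 'L']
    internal I1 with children ['M', 'I0', 'K', 'Z']
      leaf 'M' → 'M'
      internal I0 with children ['H', 'B']
        leaf 'H' → 'H'
        leaf 'B' → 'B'
      → '(H,B)'
      leaf 'K' → 'K'
      leaf 'Z' → 'Z'
    → '(M,(H,B),K,Z)'
    leaf 'L' → 'L'
  → '((M,(H,B),K,Z),L)'
  leaf 'X' → 'X'
→ '(((M,(H,B),K,Z),L),X)'
Final: (((M,(H,B),K,Z),L),X);

Answer: (((M,(H,B),K,Z),L),X);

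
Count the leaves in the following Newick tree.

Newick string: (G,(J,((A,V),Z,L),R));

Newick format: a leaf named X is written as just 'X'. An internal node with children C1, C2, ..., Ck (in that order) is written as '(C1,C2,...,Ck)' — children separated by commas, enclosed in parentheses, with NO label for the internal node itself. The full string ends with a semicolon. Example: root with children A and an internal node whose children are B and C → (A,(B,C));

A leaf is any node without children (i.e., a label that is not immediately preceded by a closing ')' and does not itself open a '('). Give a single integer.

Answer: 7

Derivation:
Newick: (G,(J,((A,V),Z,L),R));
Scan left-to-right; a leaf is any maximal label run not followed by '(':
  pos 1: leaf 'G' → count = 1
  pos 4: leaf 'J' → count = 2
  pos 8: leaf 'A' → count = 3
  pos 10: leaf 'V' → count = 4
  pos 13: leaf 'Z' → count = 5
  pos 15: leaf 'L' → count = 6
  pos 18: leaf 'R' → count = 7
Total leaves: 7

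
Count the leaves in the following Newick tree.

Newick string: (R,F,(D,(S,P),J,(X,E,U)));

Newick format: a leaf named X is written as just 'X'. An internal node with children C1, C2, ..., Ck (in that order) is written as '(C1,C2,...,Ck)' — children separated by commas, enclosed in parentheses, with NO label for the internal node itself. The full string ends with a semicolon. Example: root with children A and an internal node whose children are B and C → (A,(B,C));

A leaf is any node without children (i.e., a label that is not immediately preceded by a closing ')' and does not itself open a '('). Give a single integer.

Answer: 9

Derivation:
Newick: (R,F,(D,(S,P),J,(X,E,U)));
Scan left-to-right; a leaf is any maximal label run not followed by '(':
  pos 1: leaf 'R' → count = 1
  pos 3: leaf 'F' → count = 2
  pos 6: leaf 'D' → count = 3
  pos 9: leaf 'S' → count = 4
  pos 11: leaf 'P' → count = 5
  pos 14: leaf 'J' → count = 6
  pos 17: leaf 'X' → count = 7
  pos 19: leaf 'E' → count = 8
  pos 21: leaf 'U' → count = 9
Total leaves: 9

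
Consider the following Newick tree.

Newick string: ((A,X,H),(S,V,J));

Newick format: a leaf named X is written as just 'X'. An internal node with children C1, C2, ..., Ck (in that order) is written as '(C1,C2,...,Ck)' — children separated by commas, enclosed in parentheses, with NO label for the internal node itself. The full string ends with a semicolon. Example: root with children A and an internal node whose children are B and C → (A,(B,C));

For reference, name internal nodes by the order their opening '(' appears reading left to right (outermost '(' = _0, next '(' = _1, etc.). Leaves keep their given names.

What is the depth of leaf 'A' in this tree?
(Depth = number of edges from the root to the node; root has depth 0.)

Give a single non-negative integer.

Answer: 2

Derivation:
Newick: ((A,X,H),(S,V,J));
Naming internals by '(' encounter order: outermost '(' = _0, next = _1, ...
Query node: A
Path from root: _0 -> _1 -> A
Depth of A: 2 (number of edges from root)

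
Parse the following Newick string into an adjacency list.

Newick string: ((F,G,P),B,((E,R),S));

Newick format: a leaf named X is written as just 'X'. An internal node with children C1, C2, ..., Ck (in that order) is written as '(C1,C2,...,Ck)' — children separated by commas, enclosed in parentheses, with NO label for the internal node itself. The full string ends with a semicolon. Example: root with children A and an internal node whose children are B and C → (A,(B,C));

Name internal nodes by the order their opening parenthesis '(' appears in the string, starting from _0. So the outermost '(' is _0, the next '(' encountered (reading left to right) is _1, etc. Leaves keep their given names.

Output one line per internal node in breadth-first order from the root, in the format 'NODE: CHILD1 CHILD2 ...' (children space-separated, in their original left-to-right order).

Answer: _0: _1 B _2
_1: F G P
_2: _3 S
_3: E R

Derivation:
Input: ((F,G,P),B,((E,R),S));
Scanning left-to-right, naming '(' by encounter order:
  pos 0: '(' -> open internal node _0 (depth 1)
  pos 1: '(' -> open internal node _1 (depth 2)
  pos 7: ')' -> close internal node _1 (now at depth 1)
  pos 11: '(' -> open internal node _2 (depth 2)
  pos 12: '(' -> open internal node _3 (depth 3)
  pos 16: ')' -> close internal node _3 (now at depth 2)
  pos 19: ')' -> close internal node _2 (now at depth 1)
  pos 20: ')' -> close internal node _0 (now at depth 0)
Total internal nodes: 4
BFS adjacency from root:
  _0: _1 B _2
  _1: F G P
  _2: _3 S
  _3: E R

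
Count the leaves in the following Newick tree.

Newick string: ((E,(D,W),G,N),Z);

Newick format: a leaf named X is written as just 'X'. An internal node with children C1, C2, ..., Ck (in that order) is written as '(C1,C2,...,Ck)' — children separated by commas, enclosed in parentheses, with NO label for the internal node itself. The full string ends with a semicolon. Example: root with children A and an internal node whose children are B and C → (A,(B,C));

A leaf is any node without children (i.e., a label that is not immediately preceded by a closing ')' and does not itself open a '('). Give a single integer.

Answer: 6

Derivation:
Newick: ((E,(D,W),G,N),Z);
Scan left-to-right; a leaf is any maximal label run not followed by '(':
  pos 2: leaf 'E' → count = 1
  pos 5: leaf 'D' → count = 2
  pos 7: leaf 'W' → count = 3
  pos 10: leaf 'G' → count = 4
  pos 12: leaf 'N' → count = 5
  pos 15: leaf 'Z' → count = 6
Total leaves: 6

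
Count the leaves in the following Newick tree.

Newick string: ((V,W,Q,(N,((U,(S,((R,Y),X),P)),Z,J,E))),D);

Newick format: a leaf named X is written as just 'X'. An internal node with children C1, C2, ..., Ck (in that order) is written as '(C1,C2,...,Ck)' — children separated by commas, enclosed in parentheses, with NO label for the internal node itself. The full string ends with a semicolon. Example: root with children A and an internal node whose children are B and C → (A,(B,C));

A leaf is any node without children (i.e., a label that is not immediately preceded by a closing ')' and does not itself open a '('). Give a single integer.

Answer: 14

Derivation:
Newick: ((V,W,Q,(N,((U,(S,((R,Y),X),P)),Z,J,E))),D);
Scan left-to-right; a leaf is any maximal label run not followed by '(':
  pos 2: leaf 'V' → count = 1
  pos 4: leaf 'W' → count = 2
  pos 6: leaf 'Q' → count = 3
  pos 9: leaf 'N' → count = 4
  pos 13: leaf 'U' → count = 5
  pos 16: leaf 'S' → count = 6
  pos 20: leaf 'R' → count = 7
  pos 22: leaf 'Y' → count = 8
  pos 25: leaf 'X' → count = 9
  pos 28: leaf 'P' → count = 10
  pos 32: leaf 'Z' → count = 11
  pos 34: leaf 'J' → count = 12
  pos 36: leaf 'E' → count = 13
  pos 41: leaf 'D' → count = 14
Total leaves: 14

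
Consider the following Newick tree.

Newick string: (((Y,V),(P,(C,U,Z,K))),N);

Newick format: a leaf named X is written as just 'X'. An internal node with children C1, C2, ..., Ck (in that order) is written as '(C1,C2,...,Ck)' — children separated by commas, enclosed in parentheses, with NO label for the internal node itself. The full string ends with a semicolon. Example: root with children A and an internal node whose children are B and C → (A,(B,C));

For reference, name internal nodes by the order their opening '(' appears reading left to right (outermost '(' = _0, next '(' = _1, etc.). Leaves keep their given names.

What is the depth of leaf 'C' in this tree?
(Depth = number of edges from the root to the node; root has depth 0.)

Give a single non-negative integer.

Answer: 4

Derivation:
Newick: (((Y,V),(P,(C,U,Z,K))),N);
Naming internals by '(' encounter order: outermost '(' = _0, next = _1, ...
Query node: C
Path from root: _0 -> _1 -> _3 -> _4 -> C
Depth of C: 4 (number of edges from root)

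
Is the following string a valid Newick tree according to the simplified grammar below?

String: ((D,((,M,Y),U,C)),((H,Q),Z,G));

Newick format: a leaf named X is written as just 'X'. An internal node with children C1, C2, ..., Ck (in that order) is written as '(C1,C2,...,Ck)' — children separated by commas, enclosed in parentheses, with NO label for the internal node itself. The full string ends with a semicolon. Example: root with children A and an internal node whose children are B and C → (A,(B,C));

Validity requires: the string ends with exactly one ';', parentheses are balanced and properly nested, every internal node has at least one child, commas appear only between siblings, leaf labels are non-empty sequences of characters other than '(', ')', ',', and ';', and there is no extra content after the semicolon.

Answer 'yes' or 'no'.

Answer: no

Derivation:
Input: ((D,((,M,Y),U,C)),((H,Q),Z,G));
Paren balance: 6 '(' vs 6 ')' OK
Ends with single ';': True
Full parse: FAILS (empty leaf label at pos 6)
Valid: False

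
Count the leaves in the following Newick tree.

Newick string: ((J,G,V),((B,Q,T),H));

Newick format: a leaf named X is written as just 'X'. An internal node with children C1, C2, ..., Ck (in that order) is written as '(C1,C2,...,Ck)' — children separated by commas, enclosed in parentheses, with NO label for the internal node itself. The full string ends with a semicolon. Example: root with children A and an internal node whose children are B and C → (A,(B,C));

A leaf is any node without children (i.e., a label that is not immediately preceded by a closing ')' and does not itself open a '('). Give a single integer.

Answer: 7

Derivation:
Newick: ((J,G,V),((B,Q,T),H));
Scan left-to-right; a leaf is any maximal label run not followed by '(':
  pos 2: leaf 'J' → count = 1
  pos 4: leaf 'G' → count = 2
  pos 6: leaf 'V' → count = 3
  pos 11: leaf 'B' → count = 4
  pos 13: leaf 'Q' → count = 5
  pos 15: leaf 'T' → count = 6
  pos 18: leaf 'H' → count = 7
Total leaves: 7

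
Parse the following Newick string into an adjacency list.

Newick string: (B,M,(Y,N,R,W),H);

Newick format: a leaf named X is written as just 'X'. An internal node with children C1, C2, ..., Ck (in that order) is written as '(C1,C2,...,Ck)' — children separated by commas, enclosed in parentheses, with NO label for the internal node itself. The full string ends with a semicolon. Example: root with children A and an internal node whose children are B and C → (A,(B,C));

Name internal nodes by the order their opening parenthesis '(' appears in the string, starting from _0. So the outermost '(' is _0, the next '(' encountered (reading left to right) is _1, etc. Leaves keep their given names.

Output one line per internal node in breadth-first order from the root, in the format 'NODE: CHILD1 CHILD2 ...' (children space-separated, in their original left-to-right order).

Answer: _0: B M _1 H
_1: Y N R W

Derivation:
Input: (B,M,(Y,N,R,W),H);
Scanning left-to-right, naming '(' by encounter order:
  pos 0: '(' -> open internal node _0 (depth 1)
  pos 5: '(' -> open internal node _1 (depth 2)
  pos 13: ')' -> close internal node _1 (now at depth 1)
  pos 16: ')' -> close internal node _0 (now at depth 0)
Total internal nodes: 2
BFS adjacency from root:
  _0: B M _1 H
  _1: Y N R W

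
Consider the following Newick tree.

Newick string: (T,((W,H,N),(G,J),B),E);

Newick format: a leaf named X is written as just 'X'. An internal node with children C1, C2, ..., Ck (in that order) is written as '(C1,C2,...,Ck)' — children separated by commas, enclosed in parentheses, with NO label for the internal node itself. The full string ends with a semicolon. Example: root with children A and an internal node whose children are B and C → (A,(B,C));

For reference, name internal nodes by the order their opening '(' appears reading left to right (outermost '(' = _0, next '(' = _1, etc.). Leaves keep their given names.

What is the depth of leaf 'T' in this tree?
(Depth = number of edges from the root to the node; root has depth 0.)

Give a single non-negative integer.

Newick: (T,((W,H,N),(G,J),B),E);
Naming internals by '(' encounter order: outermost '(' = _0, next = _1, ...
Query node: T
Path from root: _0 -> T
Depth of T: 1 (number of edges from root)

Answer: 1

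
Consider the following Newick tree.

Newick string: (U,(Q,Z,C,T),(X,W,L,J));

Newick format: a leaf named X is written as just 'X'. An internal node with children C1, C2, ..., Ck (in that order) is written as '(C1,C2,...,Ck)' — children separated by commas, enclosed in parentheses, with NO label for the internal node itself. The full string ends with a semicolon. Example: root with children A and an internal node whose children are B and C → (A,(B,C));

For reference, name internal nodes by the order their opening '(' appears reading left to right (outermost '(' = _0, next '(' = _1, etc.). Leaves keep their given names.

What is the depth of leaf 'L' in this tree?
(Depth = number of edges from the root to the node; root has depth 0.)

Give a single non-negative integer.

Newick: (U,(Q,Z,C,T),(X,W,L,J));
Naming internals by '(' encounter order: outermost '(' = _0, next = _1, ...
Query node: L
Path from root: _0 -> _2 -> L
Depth of L: 2 (number of edges from root)

Answer: 2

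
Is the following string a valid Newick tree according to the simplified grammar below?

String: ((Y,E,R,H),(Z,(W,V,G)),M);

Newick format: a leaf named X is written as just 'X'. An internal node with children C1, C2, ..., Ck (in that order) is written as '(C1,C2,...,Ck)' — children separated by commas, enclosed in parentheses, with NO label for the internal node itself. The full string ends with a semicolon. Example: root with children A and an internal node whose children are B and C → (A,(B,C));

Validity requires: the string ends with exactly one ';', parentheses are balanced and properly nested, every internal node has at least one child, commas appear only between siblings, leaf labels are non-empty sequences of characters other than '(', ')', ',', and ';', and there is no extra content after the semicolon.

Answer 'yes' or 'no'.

Answer: yes

Derivation:
Input: ((Y,E,R,H),(Z,(W,V,G)),M);
Paren balance: 4 '(' vs 4 ')' OK
Ends with single ';': True
Full parse: OK
Valid: True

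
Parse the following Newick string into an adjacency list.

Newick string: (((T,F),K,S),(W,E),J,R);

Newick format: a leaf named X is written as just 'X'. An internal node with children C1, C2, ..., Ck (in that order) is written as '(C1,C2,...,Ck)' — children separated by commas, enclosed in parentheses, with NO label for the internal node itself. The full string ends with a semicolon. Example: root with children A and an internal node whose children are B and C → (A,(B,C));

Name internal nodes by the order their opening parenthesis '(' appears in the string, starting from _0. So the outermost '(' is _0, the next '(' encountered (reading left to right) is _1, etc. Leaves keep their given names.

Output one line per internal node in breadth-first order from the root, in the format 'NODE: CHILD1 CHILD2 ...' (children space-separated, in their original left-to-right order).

Answer: _0: _1 _3 J R
_1: _2 K S
_3: W E
_2: T F

Derivation:
Input: (((T,F),K,S),(W,E),J,R);
Scanning left-to-right, naming '(' by encounter order:
  pos 0: '(' -> open internal node _0 (depth 1)
  pos 1: '(' -> open internal node _1 (depth 2)
  pos 2: '(' -> open internal node _2 (depth 3)
  pos 6: ')' -> close internal node _2 (now at depth 2)
  pos 11: ')' -> close internal node _1 (now at depth 1)
  pos 13: '(' -> open internal node _3 (depth 2)
  pos 17: ')' -> close internal node _3 (now at depth 1)
  pos 22: ')' -> close internal node _0 (now at depth 0)
Total internal nodes: 4
BFS adjacency from root:
  _0: _1 _3 J R
  _1: _2 K S
  _3: W E
  _2: T F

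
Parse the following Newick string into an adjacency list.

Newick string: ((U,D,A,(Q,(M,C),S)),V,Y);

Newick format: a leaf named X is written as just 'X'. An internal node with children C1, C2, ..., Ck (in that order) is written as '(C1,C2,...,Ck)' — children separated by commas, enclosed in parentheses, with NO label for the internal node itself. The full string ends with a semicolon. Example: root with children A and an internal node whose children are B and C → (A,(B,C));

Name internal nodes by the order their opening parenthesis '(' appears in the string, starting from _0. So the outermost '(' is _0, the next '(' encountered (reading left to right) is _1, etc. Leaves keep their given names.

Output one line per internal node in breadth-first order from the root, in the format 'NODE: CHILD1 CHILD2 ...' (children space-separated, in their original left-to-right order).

Input: ((U,D,A,(Q,(M,C),S)),V,Y);
Scanning left-to-right, naming '(' by encounter order:
  pos 0: '(' -> open internal node _0 (depth 1)
  pos 1: '(' -> open internal node _1 (depth 2)
  pos 8: '(' -> open internal node _2 (depth 3)
  pos 11: '(' -> open internal node _3 (depth 4)
  pos 15: ')' -> close internal node _3 (now at depth 3)
  pos 18: ')' -> close internal node _2 (now at depth 2)
  pos 19: ')' -> close internal node _1 (now at depth 1)
  pos 24: ')' -> close internal node _0 (now at depth 0)
Total internal nodes: 4
BFS adjacency from root:
  _0: _1 V Y
  _1: U D A _2
  _2: Q _3 S
  _3: M C

Answer: _0: _1 V Y
_1: U D A _2
_2: Q _3 S
_3: M C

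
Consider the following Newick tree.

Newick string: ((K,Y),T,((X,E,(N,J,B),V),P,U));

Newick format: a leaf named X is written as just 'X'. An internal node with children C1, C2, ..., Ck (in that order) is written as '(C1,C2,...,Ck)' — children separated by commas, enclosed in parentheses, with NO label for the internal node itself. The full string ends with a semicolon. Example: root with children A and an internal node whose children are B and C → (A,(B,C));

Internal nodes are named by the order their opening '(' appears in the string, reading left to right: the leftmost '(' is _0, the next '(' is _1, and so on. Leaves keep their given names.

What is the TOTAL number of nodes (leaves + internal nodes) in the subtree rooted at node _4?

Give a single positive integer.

Newick: ((K,Y),T,((X,E,(N,J,B),V),P,U));
Locate _4: it is the '(' at position 15 (the 5th '(' reading left to right).
Query: subtree rooted at _4
_4: subtree_size = 1 + 3
  N: subtree_size = 1 + 0
  J: subtree_size = 1 + 0
  B: subtree_size = 1 + 0
Total subtree size of _4: 4

Answer: 4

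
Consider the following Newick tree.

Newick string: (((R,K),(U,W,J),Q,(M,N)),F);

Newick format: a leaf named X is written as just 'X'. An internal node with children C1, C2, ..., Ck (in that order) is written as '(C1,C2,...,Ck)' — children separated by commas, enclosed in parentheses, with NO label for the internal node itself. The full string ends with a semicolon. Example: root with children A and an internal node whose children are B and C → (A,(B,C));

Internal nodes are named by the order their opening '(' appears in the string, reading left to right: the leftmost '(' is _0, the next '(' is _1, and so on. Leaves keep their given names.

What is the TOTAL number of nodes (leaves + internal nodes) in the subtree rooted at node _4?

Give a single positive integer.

Answer: 3

Derivation:
Newick: (((R,K),(U,W,J),Q,(M,N)),F);
Locate _4: it is the '(' at position 18 (the 5th '(' reading left to right).
Query: subtree rooted at _4
_4: subtree_size = 1 + 2
  M: subtree_size = 1 + 0
  N: subtree_size = 1 + 0
Total subtree size of _4: 3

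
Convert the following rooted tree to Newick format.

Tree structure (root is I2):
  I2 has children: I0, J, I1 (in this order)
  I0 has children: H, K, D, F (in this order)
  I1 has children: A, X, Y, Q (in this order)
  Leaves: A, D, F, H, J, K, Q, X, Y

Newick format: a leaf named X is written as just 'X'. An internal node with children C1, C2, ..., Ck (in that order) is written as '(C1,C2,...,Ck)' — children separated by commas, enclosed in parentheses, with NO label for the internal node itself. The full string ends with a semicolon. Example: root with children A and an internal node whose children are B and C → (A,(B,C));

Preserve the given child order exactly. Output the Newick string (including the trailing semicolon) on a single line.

Answer: ((H,K,D,F),J,(A,X,Y,Q));

Derivation:
internal I2 with children ['I0', 'J', 'I1']
  internal I0 with children ['H', 'K', 'D', 'F']
    leaf 'H' → 'H'
    leaf 'K' → 'K'
    leaf 'D' → 'D'
    leaf 'F' → 'F'
  → '(H,K,D,F)'
  leaf 'J' → 'J'
  internal I1 with children ['A', 'X', 'Y', 'Q']
    leaf 'A' → 'A'
    leaf 'X' → 'X'
    leaf 'Y' → 'Y'
    leaf 'Q' → 'Q'
  → '(A,X,Y,Q)'
→ '((H,K,D,F),J,(A,X,Y,Q))'
Final: ((H,K,D,F),J,(A,X,Y,Q));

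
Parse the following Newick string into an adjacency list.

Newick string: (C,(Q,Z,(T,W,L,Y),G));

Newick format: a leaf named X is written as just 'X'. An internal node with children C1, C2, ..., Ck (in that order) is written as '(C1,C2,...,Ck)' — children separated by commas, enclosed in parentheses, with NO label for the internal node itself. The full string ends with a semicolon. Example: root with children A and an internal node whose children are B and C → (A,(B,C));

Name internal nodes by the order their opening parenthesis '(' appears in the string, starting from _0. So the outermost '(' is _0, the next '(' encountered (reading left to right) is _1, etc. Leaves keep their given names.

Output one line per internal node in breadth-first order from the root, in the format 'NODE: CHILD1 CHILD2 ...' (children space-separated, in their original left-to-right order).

Input: (C,(Q,Z,(T,W,L,Y),G));
Scanning left-to-right, naming '(' by encounter order:
  pos 0: '(' -> open internal node _0 (depth 1)
  pos 3: '(' -> open internal node _1 (depth 2)
  pos 8: '(' -> open internal node _2 (depth 3)
  pos 16: ')' -> close internal node _2 (now at depth 2)
  pos 19: ')' -> close internal node _1 (now at depth 1)
  pos 20: ')' -> close internal node _0 (now at depth 0)
Total internal nodes: 3
BFS adjacency from root:
  _0: C _1
  _1: Q Z _2 G
  _2: T W L Y

Answer: _0: C _1
_1: Q Z _2 G
_2: T W L Y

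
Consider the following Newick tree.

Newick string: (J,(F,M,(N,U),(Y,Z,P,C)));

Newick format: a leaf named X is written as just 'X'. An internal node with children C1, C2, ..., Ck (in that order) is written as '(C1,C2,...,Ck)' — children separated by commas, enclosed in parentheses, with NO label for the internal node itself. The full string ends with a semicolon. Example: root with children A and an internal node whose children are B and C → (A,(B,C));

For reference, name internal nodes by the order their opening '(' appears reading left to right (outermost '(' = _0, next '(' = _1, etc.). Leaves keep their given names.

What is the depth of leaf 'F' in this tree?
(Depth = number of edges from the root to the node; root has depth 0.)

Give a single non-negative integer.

Answer: 2

Derivation:
Newick: (J,(F,M,(N,U),(Y,Z,P,C)));
Naming internals by '(' encounter order: outermost '(' = _0, next = _1, ...
Query node: F
Path from root: _0 -> _1 -> F
Depth of F: 2 (number of edges from root)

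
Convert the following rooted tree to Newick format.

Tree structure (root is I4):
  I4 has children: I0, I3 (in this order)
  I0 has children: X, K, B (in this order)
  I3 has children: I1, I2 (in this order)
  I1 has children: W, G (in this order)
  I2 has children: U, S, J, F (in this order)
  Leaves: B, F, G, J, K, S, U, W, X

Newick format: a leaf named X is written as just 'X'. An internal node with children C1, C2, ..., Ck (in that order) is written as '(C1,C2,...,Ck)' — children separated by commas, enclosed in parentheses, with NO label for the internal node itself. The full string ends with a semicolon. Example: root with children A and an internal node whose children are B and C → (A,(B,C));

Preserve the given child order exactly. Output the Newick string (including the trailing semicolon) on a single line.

internal I4 with children ['I0', 'I3']
  internal I0 with children ['X', 'K', 'B']
    leaf 'X' → 'X'
    leaf 'K' → 'K'
    leaf 'B' → 'B'
  → '(X,K,B)'
  internal I3 with children ['I1', 'I2']
    internal I1 with children ['W', 'G']
      leaf 'W' → 'W'
      leaf 'G' → 'G'
    → '(W,G)'
    internal I2 with children ['U', 'S', 'J', 'F']
      leaf 'U' → 'U'
      leaf 'S' → 'S'
      leaf 'J' → 'J'
      leaf 'F' → 'F'
    → '(U,S,J,F)'
  → '((W,G),(U,S,J,F))'
→ '((X,K,B),((W,G),(U,S,J,F)))'
Final: ((X,K,B),((W,G),(U,S,J,F)));

Answer: ((X,K,B),((W,G),(U,S,J,F)));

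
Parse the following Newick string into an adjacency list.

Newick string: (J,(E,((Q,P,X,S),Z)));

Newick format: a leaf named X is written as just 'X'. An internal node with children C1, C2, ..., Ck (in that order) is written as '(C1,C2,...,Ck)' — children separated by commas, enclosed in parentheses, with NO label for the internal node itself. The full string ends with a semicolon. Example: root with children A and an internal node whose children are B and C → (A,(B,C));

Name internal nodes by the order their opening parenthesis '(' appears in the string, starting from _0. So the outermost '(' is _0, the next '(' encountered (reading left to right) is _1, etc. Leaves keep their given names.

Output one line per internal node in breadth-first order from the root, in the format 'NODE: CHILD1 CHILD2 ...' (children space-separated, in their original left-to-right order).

Input: (J,(E,((Q,P,X,S),Z)));
Scanning left-to-right, naming '(' by encounter order:
  pos 0: '(' -> open internal node _0 (depth 1)
  pos 3: '(' -> open internal node _1 (depth 2)
  pos 6: '(' -> open internal node _2 (depth 3)
  pos 7: '(' -> open internal node _3 (depth 4)
  pos 15: ')' -> close internal node _3 (now at depth 3)
  pos 18: ')' -> close internal node _2 (now at depth 2)
  pos 19: ')' -> close internal node _1 (now at depth 1)
  pos 20: ')' -> close internal node _0 (now at depth 0)
Total internal nodes: 4
BFS adjacency from root:
  _0: J _1
  _1: E _2
  _2: _3 Z
  _3: Q P X S

Answer: _0: J _1
_1: E _2
_2: _3 Z
_3: Q P X S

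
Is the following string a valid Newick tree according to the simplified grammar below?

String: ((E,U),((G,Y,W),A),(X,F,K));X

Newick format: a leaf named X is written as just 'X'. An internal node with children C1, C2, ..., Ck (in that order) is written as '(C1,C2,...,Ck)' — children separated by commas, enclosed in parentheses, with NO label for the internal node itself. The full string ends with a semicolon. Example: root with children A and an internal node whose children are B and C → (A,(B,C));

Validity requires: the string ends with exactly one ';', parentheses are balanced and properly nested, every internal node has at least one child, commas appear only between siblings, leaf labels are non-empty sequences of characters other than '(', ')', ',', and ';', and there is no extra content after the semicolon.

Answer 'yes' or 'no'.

Input: ((E,U),((G,Y,W),A),(X,F,K));X
Paren balance: 5 '(' vs 5 ')' OK
Ends with single ';': False
Full parse: FAILS (must end with ;)
Valid: False

Answer: no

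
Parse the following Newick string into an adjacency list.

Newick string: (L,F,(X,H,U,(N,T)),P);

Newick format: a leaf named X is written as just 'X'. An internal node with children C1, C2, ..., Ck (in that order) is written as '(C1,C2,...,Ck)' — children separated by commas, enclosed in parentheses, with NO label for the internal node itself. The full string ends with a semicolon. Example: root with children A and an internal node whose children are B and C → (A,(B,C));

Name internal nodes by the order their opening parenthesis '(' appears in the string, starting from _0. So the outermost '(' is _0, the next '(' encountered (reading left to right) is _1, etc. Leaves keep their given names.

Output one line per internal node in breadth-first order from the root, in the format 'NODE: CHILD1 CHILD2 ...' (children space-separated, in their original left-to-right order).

Input: (L,F,(X,H,U,(N,T)),P);
Scanning left-to-right, naming '(' by encounter order:
  pos 0: '(' -> open internal node _0 (depth 1)
  pos 5: '(' -> open internal node _1 (depth 2)
  pos 12: '(' -> open internal node _2 (depth 3)
  pos 16: ')' -> close internal node _2 (now at depth 2)
  pos 17: ')' -> close internal node _1 (now at depth 1)
  pos 20: ')' -> close internal node _0 (now at depth 0)
Total internal nodes: 3
BFS adjacency from root:
  _0: L F _1 P
  _1: X H U _2
  _2: N T

Answer: _0: L F _1 P
_1: X H U _2
_2: N T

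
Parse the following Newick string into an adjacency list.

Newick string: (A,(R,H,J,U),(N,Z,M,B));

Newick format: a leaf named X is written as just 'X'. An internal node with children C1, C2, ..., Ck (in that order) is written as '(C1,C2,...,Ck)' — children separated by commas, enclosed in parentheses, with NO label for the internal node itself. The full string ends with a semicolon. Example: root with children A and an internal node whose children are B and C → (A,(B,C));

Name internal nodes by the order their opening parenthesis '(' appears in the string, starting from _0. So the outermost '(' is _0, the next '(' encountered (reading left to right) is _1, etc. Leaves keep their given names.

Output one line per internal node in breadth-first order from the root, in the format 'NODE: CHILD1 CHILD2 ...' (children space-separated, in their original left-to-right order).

Answer: _0: A _1 _2
_1: R H J U
_2: N Z M B

Derivation:
Input: (A,(R,H,J,U),(N,Z,M,B));
Scanning left-to-right, naming '(' by encounter order:
  pos 0: '(' -> open internal node _0 (depth 1)
  pos 3: '(' -> open internal node _1 (depth 2)
  pos 11: ')' -> close internal node _1 (now at depth 1)
  pos 13: '(' -> open internal node _2 (depth 2)
  pos 21: ')' -> close internal node _2 (now at depth 1)
  pos 22: ')' -> close internal node _0 (now at depth 0)
Total internal nodes: 3
BFS adjacency from root:
  _0: A _1 _2
  _1: R H J U
  _2: N Z M B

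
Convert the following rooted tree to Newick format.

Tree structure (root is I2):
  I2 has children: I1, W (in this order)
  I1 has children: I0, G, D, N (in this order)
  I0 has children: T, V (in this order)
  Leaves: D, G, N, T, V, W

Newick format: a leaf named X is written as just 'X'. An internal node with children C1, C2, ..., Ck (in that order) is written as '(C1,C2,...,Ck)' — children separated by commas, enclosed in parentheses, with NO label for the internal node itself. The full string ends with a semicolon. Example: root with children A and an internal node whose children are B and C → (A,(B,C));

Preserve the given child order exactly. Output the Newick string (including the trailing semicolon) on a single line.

internal I2 with children ['I1', 'W']
  internal I1 with children ['I0', 'G', 'D', 'N']
    internal I0 with children ['T', 'V']
      leaf 'T' → 'T'
      leaf 'V' → 'V'
    → '(T,V)'
    leaf 'G' → 'G'
    leaf 'D' → 'D'
    leaf 'N' → 'N'
  → '((T,V),G,D,N)'
  leaf 'W' → 'W'
→ '(((T,V),G,D,N),W)'
Final: (((T,V),G,D,N),W);

Answer: (((T,V),G,D,N),W);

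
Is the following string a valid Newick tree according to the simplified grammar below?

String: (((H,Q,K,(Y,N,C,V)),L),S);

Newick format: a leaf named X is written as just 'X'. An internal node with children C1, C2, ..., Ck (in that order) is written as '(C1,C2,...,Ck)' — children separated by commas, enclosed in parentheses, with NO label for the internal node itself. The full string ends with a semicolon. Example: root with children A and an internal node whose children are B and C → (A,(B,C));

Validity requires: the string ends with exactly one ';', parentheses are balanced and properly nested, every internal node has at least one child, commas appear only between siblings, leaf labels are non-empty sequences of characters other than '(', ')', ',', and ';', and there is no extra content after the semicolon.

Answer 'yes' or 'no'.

Answer: yes

Derivation:
Input: (((H,Q,K,(Y,N,C,V)),L),S);
Paren balance: 4 '(' vs 4 ')' OK
Ends with single ';': True
Full parse: OK
Valid: True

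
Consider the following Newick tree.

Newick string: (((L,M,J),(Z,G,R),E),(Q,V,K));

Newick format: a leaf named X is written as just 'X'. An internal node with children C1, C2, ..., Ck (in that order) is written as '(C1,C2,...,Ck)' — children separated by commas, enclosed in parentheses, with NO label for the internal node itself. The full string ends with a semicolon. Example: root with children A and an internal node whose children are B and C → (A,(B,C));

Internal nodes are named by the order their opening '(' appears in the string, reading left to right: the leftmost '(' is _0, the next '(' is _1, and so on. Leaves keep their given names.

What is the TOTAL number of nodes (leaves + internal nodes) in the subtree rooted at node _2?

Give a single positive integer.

Answer: 4

Derivation:
Newick: (((L,M,J),(Z,G,R),E),(Q,V,K));
Locate _2: it is the '(' at position 2 (the 3rd '(' reading left to right).
Query: subtree rooted at _2
_2: subtree_size = 1 + 3
  L: subtree_size = 1 + 0
  M: subtree_size = 1 + 0
  J: subtree_size = 1 + 0
Total subtree size of _2: 4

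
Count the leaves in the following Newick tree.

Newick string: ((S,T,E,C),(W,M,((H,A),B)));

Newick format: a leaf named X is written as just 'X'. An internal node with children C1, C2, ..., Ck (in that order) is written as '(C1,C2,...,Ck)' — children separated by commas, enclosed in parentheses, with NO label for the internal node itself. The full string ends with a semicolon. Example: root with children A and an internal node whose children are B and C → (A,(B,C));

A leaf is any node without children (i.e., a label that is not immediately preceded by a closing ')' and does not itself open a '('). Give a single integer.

Answer: 9

Derivation:
Newick: ((S,T,E,C),(W,M,((H,A),B)));
Scan left-to-right; a leaf is any maximal label run not followed by '(':
  pos 2: leaf 'S' → count = 1
  pos 4: leaf 'T' → count = 2
  pos 6: leaf 'E' → count = 3
  pos 8: leaf 'C' → count = 4
  pos 12: leaf 'W' → count = 5
  pos 14: leaf 'M' → count = 6
  pos 18: leaf 'H' → count = 7
  pos 20: leaf 'A' → count = 8
  pos 23: leaf 'B' → count = 9
Total leaves: 9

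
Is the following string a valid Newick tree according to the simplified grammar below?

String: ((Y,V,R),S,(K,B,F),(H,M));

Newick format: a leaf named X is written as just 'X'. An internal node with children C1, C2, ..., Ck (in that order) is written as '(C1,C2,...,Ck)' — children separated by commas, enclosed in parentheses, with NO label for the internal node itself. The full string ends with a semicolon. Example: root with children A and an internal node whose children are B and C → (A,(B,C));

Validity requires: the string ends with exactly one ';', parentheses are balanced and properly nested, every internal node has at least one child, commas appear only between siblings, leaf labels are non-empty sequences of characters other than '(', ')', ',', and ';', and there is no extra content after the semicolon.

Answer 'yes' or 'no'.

Input: ((Y,V,R),S,(K,B,F),(H,M));
Paren balance: 4 '(' vs 4 ')' OK
Ends with single ';': True
Full parse: OK
Valid: True

Answer: yes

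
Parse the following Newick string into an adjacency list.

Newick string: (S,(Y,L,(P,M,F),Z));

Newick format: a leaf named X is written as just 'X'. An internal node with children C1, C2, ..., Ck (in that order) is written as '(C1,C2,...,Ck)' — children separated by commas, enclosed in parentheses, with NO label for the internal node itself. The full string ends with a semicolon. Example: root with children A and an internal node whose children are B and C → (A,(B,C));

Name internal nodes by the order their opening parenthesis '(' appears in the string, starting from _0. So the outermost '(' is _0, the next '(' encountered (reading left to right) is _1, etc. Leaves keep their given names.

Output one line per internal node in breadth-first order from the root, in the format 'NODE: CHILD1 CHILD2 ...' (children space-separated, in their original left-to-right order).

Answer: _0: S _1
_1: Y L _2 Z
_2: P M F

Derivation:
Input: (S,(Y,L,(P,M,F),Z));
Scanning left-to-right, naming '(' by encounter order:
  pos 0: '(' -> open internal node _0 (depth 1)
  pos 3: '(' -> open internal node _1 (depth 2)
  pos 8: '(' -> open internal node _2 (depth 3)
  pos 14: ')' -> close internal node _2 (now at depth 2)
  pos 17: ')' -> close internal node _1 (now at depth 1)
  pos 18: ')' -> close internal node _0 (now at depth 0)
Total internal nodes: 3
BFS adjacency from root:
  _0: S _1
  _1: Y L _2 Z
  _2: P M F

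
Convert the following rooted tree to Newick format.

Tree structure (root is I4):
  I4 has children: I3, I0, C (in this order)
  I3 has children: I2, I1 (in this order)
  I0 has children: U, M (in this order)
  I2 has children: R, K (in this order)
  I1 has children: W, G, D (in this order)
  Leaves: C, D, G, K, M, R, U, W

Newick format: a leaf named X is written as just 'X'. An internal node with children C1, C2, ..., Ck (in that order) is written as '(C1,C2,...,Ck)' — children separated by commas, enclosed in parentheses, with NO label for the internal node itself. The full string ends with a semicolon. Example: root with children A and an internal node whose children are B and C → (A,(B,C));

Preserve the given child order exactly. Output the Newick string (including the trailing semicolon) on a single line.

Answer: (((R,K),(W,G,D)),(U,M),C);

Derivation:
internal I4 with children ['I3', 'I0', 'C']
  internal I3 with children ['I2', 'I1']
    internal I2 with children ['R', 'K']
      leaf 'R' → 'R'
      leaf 'K' → 'K'
    → '(R,K)'
    internal I1 with children ['W', 'G', 'D']
      leaf 'W' → 'W'
      leaf 'G' → 'G'
      leaf 'D' → 'D'
    → '(W,G,D)'
  → '((R,K),(W,G,D))'
  internal I0 with children ['U', 'M']
    leaf 'U' → 'U'
    leaf 'M' → 'M'
  → '(U,M)'
  leaf 'C' → 'C'
→ '(((R,K),(W,G,D)),(U,M),C)'
Final: (((R,K),(W,G,D)),(U,M),C);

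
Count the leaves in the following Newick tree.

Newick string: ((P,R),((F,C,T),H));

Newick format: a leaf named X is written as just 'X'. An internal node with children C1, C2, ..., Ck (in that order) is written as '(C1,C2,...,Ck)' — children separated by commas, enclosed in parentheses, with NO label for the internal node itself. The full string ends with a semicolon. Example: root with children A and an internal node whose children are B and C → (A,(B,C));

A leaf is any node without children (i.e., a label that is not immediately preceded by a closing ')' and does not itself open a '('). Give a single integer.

Newick: ((P,R),((F,C,T),H));
Scan left-to-right; a leaf is any maximal label run not followed by '(':
  pos 2: leaf 'P' → count = 1
  pos 4: leaf 'R' → count = 2
  pos 9: leaf 'F' → count = 3
  pos 11: leaf 'C' → count = 4
  pos 13: leaf 'T' → count = 5
  pos 16: leaf 'H' → count = 6
Total leaves: 6

Answer: 6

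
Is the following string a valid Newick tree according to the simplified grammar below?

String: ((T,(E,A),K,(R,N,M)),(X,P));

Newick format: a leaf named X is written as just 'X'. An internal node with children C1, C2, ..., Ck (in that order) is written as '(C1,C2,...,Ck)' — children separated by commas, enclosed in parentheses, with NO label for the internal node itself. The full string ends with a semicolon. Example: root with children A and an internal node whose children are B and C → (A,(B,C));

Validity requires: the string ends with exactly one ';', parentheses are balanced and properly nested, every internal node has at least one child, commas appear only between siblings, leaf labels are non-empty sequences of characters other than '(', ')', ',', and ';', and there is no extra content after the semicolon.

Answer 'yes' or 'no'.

Input: ((T,(E,A),K,(R,N,M)),(X,P));
Paren balance: 5 '(' vs 5 ')' OK
Ends with single ';': True
Full parse: OK
Valid: True

Answer: yes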